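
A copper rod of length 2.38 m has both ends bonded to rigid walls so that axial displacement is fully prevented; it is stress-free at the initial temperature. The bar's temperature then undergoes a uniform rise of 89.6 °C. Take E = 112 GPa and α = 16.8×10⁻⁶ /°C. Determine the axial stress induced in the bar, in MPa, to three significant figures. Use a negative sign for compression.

Free thermal expansion αLΔT = 16.8e-6 · 2380 · 89.6 = 3.583 mm.
The walls impose strain ε = −(3.583)/2380 = -1.5053e-03; σ = Eε = 112000 · -1.5053e-03 = -168.6 MPa.

-169 MPa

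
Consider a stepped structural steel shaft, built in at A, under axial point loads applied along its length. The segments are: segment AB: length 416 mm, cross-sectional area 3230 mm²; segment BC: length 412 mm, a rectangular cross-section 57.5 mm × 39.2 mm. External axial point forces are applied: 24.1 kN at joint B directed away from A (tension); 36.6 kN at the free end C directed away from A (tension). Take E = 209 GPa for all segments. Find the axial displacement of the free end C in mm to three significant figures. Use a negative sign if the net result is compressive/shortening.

Internal axial forces (sectioning from the free end, tension +): N_BC = 36.6 kN, N_AB = 60.7 kN.
A_BC = 2254 mm².
δ_AB = 60700·416/(3230·209000) = 0.03741 mm
δ_BC = 36600·412/(2254·209000) = 0.03201 mm
δ = Σδ_i = 0.06941 mm.

0.0694 mm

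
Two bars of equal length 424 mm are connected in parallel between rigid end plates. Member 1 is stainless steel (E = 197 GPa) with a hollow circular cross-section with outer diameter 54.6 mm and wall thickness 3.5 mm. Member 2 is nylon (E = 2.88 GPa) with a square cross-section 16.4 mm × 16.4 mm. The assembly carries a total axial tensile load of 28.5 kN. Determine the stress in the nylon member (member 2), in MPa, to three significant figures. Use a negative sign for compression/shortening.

A_1 = 561.9 mm².
A_2 = 269 mm².
Equal strain + equilibrium ⇒ each member carries load in proportion to AE: A₁E₁ = 110700000 N, A₂E₂ = 774600 N, ΣAE = 111500000 N.
σ₂ = P·E₂/ΣAE = 28500·2880/111500000 = 0.7364 MPa.

0.736 MPa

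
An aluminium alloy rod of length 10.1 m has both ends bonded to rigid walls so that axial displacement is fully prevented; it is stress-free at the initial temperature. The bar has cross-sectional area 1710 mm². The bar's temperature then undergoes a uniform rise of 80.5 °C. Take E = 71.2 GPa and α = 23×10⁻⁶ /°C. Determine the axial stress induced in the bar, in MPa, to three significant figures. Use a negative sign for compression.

-132 MPa

Free thermal expansion αLΔT = 23e-6 · 10100 · 80.5 = 18.7 mm.
The walls impose strain ε = −(18.7)/10100 = -1.8515e-03; σ = Eε = 71200 · -1.8515e-03 = -131.8 MPa.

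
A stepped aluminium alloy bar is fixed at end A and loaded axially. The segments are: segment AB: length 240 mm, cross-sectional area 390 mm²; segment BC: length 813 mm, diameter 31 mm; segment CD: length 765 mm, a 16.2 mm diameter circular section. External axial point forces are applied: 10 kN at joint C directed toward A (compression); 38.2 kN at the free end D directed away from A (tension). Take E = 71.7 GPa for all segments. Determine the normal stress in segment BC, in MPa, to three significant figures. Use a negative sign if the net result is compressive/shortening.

Internal axial forces (sectioning from the free end, tension +): N_CD = 38.2 kN, N_BC = 28.2 kN, N_AB = 28.2 kN.
A_BC = 754.8 mm².
σ_BC = N_BC/A_BC = 28200/754.8 = 37.36 MPa.

37.4 MPa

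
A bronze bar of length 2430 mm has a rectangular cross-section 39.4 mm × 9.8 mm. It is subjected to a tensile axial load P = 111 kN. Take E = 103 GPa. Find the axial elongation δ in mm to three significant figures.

A = 386.1 mm².
δ_mech = NL/(AE) = 111000·2430/(386.1·103000) = 6.782 mm.

6.78 mm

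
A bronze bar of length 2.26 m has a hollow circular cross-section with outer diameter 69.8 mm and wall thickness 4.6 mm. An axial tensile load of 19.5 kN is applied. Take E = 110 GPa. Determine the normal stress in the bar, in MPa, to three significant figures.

20.7 MPa

A = 942.2 mm².
σ = N/A = 19500/942.2 = 20.7 MPa.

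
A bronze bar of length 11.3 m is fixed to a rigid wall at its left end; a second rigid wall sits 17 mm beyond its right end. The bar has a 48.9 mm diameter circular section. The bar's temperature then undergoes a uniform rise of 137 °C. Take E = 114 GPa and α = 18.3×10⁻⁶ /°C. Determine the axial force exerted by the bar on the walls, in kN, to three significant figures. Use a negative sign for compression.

Free thermal expansion αLΔT = 18.3e-6 · 11300 · 137 = 28.33 mm.
The walls engage after the gap closes; constrained expansion = 28.33 − 17 = 11.33 mm.
The walls impose strain ε = −(11.33)/11300 = -1.0027e-03; σ = Eε = 114000 · -1.0027e-03 = -114.3 MPa.
Wall reaction R = σ·A = -114.3·1878 = -214700 N = -214.7 kN.

-215 kN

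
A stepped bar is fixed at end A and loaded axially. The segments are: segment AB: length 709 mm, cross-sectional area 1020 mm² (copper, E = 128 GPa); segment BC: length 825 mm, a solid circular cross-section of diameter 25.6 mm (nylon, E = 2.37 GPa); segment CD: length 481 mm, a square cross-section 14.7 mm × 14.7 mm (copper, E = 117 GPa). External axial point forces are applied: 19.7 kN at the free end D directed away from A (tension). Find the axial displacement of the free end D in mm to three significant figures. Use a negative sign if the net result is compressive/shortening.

Internal axial forces (sectioning from the free end, tension +): N_CD = 19.7 kN, N_BC = 19.7 kN, N_AB = 19.7 kN.
A_BC = 514.7 mm².
A_CD = 216.1 mm².
δ_AB = 19700·709/(1020·128000) = 0.107 mm
δ_BC = 19700·825/(514.7·2370) = 13.32 mm
δ_CD = 19700·481/(216.1·117000) = 0.3748 mm
δ = Σδ_i = 13.8 mm.

13.8 mm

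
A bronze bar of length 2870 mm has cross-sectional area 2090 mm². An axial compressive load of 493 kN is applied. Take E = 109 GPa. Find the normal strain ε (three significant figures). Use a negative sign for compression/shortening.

-0.00216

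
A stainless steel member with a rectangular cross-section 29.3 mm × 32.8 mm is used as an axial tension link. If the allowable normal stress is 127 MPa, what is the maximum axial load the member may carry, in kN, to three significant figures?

122 kN

A = 961 mm².
P_max = σ_allow · A = 127 · 961 = 122100 N = 122.1 kN.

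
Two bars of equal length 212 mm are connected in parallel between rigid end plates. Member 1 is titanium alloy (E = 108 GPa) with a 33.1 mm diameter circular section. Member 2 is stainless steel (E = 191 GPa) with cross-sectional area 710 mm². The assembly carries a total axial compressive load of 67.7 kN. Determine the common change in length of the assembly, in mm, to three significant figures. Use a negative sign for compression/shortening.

-0.0628 mm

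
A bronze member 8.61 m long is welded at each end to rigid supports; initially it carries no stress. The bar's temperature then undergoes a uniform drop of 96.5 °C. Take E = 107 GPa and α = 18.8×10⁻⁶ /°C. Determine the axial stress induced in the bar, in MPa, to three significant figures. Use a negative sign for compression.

Free thermal expansion αLΔT = 18.8e-6 · 8610 · -96.5 = -15.62 mm.
The walls impose strain ε = −(-15.62)/8610 = 1.8142e-03; σ = Eε = 107000 · 1.8142e-03 = 194.1 MPa.

194 MPa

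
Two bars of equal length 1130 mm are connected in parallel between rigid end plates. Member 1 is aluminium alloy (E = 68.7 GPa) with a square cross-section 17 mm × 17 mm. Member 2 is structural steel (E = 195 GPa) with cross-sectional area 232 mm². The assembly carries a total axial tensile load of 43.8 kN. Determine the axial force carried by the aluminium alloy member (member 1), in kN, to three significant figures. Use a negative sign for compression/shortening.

A_1 = 289 mm².
Equal strain + equilibrium ⇒ each member carries load in proportion to AE: A₁E₁ = 19850000 N, A₂E₂ = 45240000 N, ΣAE = 65090000 N.
F₁ = P·A₁E₁/ΣAE = 43800·19850000/65090000 = 13360 N.

13.4 kN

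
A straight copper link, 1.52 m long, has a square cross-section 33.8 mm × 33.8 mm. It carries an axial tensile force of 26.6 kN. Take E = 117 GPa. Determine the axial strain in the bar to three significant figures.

1.99e-04

A = 1142 mm².
σ = N/A = 23.28 MPa; ε = σ/E = 23.28/117000 = 1.990e-04.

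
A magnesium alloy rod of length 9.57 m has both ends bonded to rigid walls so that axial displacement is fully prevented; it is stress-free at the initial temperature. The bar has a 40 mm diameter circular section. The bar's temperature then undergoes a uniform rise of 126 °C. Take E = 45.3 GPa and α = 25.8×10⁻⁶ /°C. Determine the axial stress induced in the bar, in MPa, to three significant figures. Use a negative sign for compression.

-147 MPa

Free thermal expansion αLΔT = 25.8e-6 · 9570 · 126 = 31.11 mm.
The walls impose strain ε = −(31.11)/9570 = -3.2508e-03; σ = Eε = 45300 · -3.2508e-03 = -147.3 MPa.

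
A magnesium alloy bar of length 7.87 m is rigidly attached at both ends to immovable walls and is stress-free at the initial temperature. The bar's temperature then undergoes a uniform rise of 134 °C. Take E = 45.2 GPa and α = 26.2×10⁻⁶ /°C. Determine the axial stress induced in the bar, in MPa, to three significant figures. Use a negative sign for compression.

-159 MPa

Free thermal expansion αLΔT = 26.2e-6 · 7870 · 134 = 27.63 mm.
The walls impose strain ε = −(27.63)/7870 = -3.5108e-03; σ = Eε = 45200 · -3.5108e-03 = -158.7 MPa.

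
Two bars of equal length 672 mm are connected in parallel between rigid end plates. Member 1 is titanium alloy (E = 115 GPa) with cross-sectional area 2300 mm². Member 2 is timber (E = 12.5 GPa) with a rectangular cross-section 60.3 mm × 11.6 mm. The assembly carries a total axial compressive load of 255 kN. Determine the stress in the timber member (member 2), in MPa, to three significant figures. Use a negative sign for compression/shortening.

-11.7 MPa

A_2 = 699.5 mm².
Equal strain + equilibrium ⇒ each member carries load in proportion to AE: A₁E₁ = 264500000 N, A₂E₂ = 8743000 N, ΣAE = 273200000 N.
σ₂ = P·E₂/ΣAE = -255000·12500/273200000 = -11.67 MPa.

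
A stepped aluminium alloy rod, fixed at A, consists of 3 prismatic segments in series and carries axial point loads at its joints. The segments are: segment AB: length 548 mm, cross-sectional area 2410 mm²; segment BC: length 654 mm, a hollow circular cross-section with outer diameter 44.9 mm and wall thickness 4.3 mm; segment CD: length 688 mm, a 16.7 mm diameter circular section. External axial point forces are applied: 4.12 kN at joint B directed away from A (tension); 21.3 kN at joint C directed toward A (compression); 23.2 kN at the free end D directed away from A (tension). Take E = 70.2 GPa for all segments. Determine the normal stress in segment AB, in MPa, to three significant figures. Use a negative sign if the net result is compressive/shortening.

Internal axial forces (sectioning from the free end, tension +): N_CD = 23.2 kN, N_BC = 1.9 kN, N_AB = 6.02 kN.
σ_AB = N_AB/A_AB = 6020/2410 = 2.498 MPa.

2.50 MPa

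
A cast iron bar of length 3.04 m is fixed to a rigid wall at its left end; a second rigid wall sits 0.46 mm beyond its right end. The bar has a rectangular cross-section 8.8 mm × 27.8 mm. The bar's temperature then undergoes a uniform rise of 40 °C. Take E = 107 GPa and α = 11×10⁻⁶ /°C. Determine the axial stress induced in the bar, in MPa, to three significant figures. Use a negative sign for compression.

Free thermal expansion αLΔT = 11e-6 · 3040 · 40 = 1.338 mm.
The walls engage after the gap closes; constrained expansion = 1.338 − 0.46 = 0.8776 mm.
The walls impose strain ε = −(0.8776)/3040 = -2.8868e-04; σ = Eε = 107000 · -2.8868e-04 = -30.89 MPa.

-30.9 MPa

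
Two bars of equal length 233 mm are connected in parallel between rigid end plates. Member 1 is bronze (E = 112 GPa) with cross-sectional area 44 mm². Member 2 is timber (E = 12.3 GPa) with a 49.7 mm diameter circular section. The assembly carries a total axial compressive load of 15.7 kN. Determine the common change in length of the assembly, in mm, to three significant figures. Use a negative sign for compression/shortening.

-0.127 mm

A_2 = 1940 mm².
Equal strain + equilibrium ⇒ each member carries load in proportion to AE: A₁E₁ = 4928000 N, A₂E₂ = 23860000 N, ΣAE = 28790000 N.
δ = PL/ΣAE = -15700·233/28790000 = -0.1271 mm.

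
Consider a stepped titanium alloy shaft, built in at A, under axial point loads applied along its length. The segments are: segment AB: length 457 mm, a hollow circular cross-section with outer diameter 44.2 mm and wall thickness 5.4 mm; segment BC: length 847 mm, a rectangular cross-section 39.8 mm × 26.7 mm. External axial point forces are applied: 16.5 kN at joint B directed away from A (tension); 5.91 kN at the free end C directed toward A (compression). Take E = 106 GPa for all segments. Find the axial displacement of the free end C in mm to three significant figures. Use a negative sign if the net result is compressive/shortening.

Internal axial forces (sectioning from the free end, tension +): N_BC = -5.91 kN, N_AB = 10.59 kN.
A_AB = 658.2 mm².
A_BC = 1063 mm².
δ_AB = 10590·457/(658.2·106000) = 0.06936 mm
δ_BC = -5910·847/(1063·106000) = -0.04444 mm
δ = Σδ_i = 0.02492 mm.

0.0249 mm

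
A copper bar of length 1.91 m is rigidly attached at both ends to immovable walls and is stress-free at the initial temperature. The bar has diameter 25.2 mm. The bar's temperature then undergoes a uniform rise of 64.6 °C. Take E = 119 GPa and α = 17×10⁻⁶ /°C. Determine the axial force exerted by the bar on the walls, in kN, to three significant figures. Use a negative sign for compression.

Free thermal expansion αLΔT = 17e-6 · 1910 · 64.6 = 2.098 mm.
The walls impose strain ε = −(2.098)/1910 = -1.0982e-03; σ = Eε = 119000 · -1.0982e-03 = -130.7 MPa.
Wall reaction R = σ·A = -130.7·498.8 = -65180 N = -65.18 kN.

-65.2 kN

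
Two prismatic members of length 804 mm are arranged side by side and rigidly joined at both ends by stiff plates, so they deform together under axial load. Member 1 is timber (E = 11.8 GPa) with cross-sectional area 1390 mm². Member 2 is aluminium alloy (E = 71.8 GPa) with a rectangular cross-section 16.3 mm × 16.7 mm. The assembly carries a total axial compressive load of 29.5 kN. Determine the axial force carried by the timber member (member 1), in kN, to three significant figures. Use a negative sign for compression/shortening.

-13.5 kN

A_2 = 272.2 mm².
Equal strain + equilibrium ⇒ each member carries load in proportion to AE: A₁E₁ = 16400000 N, A₂E₂ = 19540000 N, ΣAE = 35950000 N.
F₁ = P·A₁E₁/ΣAE = -29500·16400000/35950000 = -13460 N.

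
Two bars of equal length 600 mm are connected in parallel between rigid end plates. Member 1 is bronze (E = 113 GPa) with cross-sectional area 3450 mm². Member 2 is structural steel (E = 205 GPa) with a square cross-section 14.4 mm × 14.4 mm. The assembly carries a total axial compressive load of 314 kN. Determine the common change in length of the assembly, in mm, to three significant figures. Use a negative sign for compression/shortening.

-0.436 mm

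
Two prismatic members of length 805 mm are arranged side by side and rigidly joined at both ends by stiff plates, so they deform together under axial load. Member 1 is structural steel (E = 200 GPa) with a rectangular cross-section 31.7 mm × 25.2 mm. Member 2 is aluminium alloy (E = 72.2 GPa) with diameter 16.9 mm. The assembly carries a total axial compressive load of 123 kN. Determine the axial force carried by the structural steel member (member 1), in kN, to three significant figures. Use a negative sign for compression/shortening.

-112 kN

A_1 = 798.8 mm².
A_2 = 224.3 mm².
Equal strain + equilibrium ⇒ each member carries load in proportion to AE: A₁E₁ = 159800000 N, A₂E₂ = 16200000 N, ΣAE = 176000000 N.
F₁ = P·A₁E₁/ΣAE = -123000·159800000/176000000 = -111700 N.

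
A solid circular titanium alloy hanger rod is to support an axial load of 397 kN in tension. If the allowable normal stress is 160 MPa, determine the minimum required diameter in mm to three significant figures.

Required area A ≥ P/σ_allow = 397000/160 = 2481 mm².
For a solid circular section, d ≥ √(4A/π) = 56.21 mm.

56.2 mm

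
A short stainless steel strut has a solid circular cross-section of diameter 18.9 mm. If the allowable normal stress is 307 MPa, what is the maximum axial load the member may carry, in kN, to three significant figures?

86.1 kN

A = 280.6 mm².
P_max = σ_allow · A = 307 · 280.6 = 86130 N = 86.13 kN.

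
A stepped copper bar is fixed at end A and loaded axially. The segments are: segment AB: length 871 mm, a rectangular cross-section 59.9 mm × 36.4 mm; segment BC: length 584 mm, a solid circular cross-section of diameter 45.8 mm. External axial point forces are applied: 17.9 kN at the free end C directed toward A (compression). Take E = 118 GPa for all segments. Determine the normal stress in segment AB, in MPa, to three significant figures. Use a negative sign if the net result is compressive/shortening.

-8.21 MPa

Internal axial forces (sectioning from the free end, tension +): N_BC = -17.9 kN, N_AB = -17.9 kN.
A_AB = 2180 mm².
σ_AB = N_AB/A_AB = -17900/2180 = -8.21 MPa.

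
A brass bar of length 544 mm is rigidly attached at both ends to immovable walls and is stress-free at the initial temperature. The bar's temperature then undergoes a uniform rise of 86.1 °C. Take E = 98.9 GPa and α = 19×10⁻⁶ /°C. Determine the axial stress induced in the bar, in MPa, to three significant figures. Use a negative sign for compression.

-162 MPa

Free thermal expansion αLΔT = 19e-6 · 544 · 86.1 = 0.8899 mm.
The walls impose strain ε = −(0.8899)/544 = -1.6359e-03; σ = Eε = 98900 · -1.6359e-03 = -161.8 MPa.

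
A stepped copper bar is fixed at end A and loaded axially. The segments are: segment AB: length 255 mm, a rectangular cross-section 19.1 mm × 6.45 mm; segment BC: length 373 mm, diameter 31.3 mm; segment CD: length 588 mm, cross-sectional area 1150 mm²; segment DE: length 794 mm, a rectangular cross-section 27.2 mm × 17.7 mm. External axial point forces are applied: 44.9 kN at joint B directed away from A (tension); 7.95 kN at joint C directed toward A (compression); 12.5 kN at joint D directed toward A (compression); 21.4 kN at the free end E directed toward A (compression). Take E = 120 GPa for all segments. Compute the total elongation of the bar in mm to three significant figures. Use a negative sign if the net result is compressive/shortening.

-0.555 mm

Internal axial forces (sectioning from the free end, tension +): N_DE = -21.4 kN, N_CD = -33.9 kN, N_BC = -41.85 kN, N_AB = 3.05 kN.
A_AB = 123.2 mm².
A_BC = 769.4 mm².
A_DE = 481.4 mm².
δ_AB = 3050·255/(123.2·120000) = 0.05261 mm
δ_BC = -41850·373/(769.4·120000) = -0.1691 mm
δ_CD = -33900·588/(1150·120000) = -0.1444 mm
δ_DE = -21400·794/(481.4·120000) = -0.2941 mm
δ = Σδ_i = -0.555 mm.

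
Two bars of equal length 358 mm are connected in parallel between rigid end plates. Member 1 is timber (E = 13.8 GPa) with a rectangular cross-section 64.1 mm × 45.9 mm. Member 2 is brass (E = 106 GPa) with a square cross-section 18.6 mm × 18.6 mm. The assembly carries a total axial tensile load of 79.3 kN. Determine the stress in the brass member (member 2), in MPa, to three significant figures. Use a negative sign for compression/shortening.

109 MPa

A_1 = 2942 mm².
A_2 = 346 mm².
Equal strain + equilibrium ⇒ each member carries load in proportion to AE: A₁E₁ = 40600000 N, A₂E₂ = 36670000 N, ΣAE = 77270000 N.
σ₂ = P·E₂/ΣAE = 79300·106000/77270000 = 108.8 MPa.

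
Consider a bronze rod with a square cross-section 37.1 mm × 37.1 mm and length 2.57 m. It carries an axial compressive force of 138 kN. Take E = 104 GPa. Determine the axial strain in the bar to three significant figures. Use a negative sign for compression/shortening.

A = 1376 mm².
σ = N/A = -100.3 MPa; ε = σ/E = -100.3/104000 = -9.640e-04.

-9.64e-04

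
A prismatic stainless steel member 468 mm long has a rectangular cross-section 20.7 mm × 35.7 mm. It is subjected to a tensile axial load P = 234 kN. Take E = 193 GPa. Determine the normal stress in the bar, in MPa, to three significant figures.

A = 739 mm².
σ = N/A = 234000/739 = 316.6 MPa.

317 MPa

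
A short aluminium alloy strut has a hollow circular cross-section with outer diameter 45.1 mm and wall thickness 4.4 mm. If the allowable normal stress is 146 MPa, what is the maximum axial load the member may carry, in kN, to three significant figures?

A = 562.6 mm².
P_max = σ_allow · A = 146 · 562.6 = 82140 N = 82.14 kN.

82.1 kN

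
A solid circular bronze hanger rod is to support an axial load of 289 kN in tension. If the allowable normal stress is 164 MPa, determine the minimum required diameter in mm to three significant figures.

47.4 mm

Required area A ≥ P/σ_allow = 289000/164 = 1762 mm².
For a solid circular section, d ≥ √(4A/π) = 47.37 mm.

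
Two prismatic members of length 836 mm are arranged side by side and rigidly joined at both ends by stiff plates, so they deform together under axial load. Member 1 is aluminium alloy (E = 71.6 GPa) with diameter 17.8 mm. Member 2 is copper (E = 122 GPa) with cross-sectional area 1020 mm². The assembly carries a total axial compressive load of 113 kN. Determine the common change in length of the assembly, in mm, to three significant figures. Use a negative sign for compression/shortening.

A_1 = 248.8 mm².
Equal strain + equilibrium ⇒ each member carries load in proportion to AE: A₁E₁ = 17820000 N, A₂E₂ = 124400000 N, ΣAE = 142300000 N.
δ = PL/ΣAE = -113000·836/142300000 = -0.6641 mm.

-0.664 mm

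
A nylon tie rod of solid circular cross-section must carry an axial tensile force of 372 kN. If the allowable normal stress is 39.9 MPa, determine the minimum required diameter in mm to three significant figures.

Required area A ≥ P/σ_allow = 372000/39.9 = 9323 mm².
For a solid circular section, d ≥ √(4A/π) = 109 mm.

109 mm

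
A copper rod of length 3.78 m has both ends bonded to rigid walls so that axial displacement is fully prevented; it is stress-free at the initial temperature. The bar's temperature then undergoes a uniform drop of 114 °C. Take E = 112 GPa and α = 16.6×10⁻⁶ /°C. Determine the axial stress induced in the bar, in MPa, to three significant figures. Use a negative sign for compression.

212 MPa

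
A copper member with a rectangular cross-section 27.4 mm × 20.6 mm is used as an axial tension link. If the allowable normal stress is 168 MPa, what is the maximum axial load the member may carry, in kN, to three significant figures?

94.8 kN

A = 564.4 mm².
P_max = σ_allow · A = 168 · 564.4 = 94830 N = 94.83 kN.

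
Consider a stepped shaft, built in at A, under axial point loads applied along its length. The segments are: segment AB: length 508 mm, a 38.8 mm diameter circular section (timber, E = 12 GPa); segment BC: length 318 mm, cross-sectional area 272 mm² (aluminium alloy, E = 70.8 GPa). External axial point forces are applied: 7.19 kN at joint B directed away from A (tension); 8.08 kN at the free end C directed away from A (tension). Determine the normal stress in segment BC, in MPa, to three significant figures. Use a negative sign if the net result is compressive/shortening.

29.7 MPa

Internal axial forces (sectioning from the free end, tension +): N_BC = 8.08 kN, N_AB = 15.27 kN.
σ_BC = N_BC/A_BC = 8080/272 = 29.71 MPa.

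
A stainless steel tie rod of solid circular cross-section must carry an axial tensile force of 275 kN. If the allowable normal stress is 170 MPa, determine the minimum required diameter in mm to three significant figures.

Required area A ≥ P/σ_allow = 275000/170 = 1618 mm².
For a solid circular section, d ≥ √(4A/π) = 45.38 mm.

45.4 mm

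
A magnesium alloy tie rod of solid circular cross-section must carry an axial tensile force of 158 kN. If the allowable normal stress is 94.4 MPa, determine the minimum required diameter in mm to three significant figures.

46.2 mm

Required area A ≥ P/σ_allow = 158000/94.4 = 1674 mm².
For a solid circular section, d ≥ √(4A/π) = 46.16 mm.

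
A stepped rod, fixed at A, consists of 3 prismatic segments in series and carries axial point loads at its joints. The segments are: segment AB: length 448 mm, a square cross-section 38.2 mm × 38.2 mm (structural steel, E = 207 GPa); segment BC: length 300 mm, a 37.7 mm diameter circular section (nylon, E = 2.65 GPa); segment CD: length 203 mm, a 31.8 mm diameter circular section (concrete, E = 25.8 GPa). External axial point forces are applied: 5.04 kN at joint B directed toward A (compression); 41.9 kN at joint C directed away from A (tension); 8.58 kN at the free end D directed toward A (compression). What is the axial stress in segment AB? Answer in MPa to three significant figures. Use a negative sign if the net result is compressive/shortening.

19.4 MPa

Internal axial forces (sectioning from the free end, tension +): N_CD = -8.58 kN, N_BC = 33.32 kN, N_AB = 28.28 kN.
A_AB = 1459 mm².
σ_AB = N_AB/A_AB = 28280/1459 = 19.38 MPa.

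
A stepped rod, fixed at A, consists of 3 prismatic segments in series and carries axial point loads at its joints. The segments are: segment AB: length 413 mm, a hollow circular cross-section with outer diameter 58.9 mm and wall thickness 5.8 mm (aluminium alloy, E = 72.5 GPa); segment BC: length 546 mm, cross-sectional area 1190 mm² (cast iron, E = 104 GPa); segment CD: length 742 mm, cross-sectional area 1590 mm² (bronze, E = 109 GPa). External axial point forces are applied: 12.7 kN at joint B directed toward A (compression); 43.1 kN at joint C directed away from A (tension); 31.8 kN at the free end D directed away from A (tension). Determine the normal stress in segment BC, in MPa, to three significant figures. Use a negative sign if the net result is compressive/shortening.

Internal axial forces (sectioning from the free end, tension +): N_CD = 31.8 kN, N_BC = 74.9 kN, N_AB = 62.2 kN.
σ_BC = N_BC/A_BC = 74900/1190 = 62.94 MPa.

62.9 MPa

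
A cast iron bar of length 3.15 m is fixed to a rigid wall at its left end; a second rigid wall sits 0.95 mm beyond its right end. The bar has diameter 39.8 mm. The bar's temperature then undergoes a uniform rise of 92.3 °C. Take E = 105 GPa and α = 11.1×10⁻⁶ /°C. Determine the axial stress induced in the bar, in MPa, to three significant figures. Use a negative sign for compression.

-75.9 MPa

Free thermal expansion αLΔT = 11.1e-6 · 3150 · 92.3 = 3.227 mm.
The walls engage after the gap closes; constrained expansion = 3.227 − 0.95 = 2.277 mm.
The walls impose strain ε = −(2.277)/3150 = -7.2294e-04; σ = Eε = 105000 · -7.2294e-04 = -75.91 MPa.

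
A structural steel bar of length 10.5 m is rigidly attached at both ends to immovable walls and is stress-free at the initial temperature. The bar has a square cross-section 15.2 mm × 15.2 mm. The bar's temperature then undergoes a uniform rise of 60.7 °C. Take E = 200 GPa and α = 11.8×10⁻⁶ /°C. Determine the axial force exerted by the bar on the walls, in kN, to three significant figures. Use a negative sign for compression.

-33.1 kN

Free thermal expansion αLΔT = 11.8e-6 · 10500 · 60.7 = 7.521 mm.
The walls impose strain ε = −(7.521)/10500 = -7.1626e-04; σ = Eε = 200000 · -7.1626e-04 = -143.3 MPa.
Wall reaction R = σ·A = -143.3·231 = -33100 N = -33.1 kN.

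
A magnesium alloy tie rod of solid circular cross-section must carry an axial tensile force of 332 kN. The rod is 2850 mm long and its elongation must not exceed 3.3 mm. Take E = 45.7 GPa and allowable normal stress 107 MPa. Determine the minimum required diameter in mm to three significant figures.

Required area A ≥ P/σ_allow = 332000/107 = 3103 mm².
For a solid circular section, d ≥ √(4A/π) = 62.85 mm.
Elongation limit: A ≥ PL/(Eδ_allow) = 332000·2850/(45700·3.3) = 6274 mm² ⇒ d ≥ 89.38 mm.
The elongation limit governs.

89.4 mm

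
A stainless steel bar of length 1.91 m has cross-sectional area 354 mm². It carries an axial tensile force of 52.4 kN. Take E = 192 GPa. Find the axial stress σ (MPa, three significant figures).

σ = N/A = 52400/354 = 148 MPa.

148 MPa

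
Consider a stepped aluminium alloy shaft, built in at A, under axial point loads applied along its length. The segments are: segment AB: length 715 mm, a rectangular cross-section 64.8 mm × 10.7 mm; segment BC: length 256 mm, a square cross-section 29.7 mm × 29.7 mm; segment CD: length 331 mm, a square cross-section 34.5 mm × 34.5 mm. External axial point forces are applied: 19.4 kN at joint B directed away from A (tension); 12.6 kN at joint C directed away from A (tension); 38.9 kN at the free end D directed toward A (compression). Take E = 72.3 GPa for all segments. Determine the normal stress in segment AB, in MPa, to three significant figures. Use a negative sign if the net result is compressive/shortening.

Internal axial forces (sectioning from the free end, tension +): N_CD = -38.9 kN, N_BC = -26.3 kN, N_AB = -6.9 kN.
A_AB = 693.4 mm².
σ_AB = N_AB/A_AB = -6900/693.4 = -9.952 MPa.

-9.95 MPa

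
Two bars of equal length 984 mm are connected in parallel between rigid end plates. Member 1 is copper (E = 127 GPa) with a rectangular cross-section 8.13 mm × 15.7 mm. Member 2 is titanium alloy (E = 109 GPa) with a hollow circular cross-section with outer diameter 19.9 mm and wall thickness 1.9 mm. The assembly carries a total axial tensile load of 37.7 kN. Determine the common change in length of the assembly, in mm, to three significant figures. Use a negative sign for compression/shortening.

A_1 = 127.6 mm².
A_2 = 107.4 mm².
Equal strain + equilibrium ⇒ each member carries load in proportion to AE: A₁E₁ = 16210000 N, A₂E₂ = 11710000 N, ΣAE = 27920000 N.
δ = PL/ΣAE = 37700·984/27920000 = 1.329 mm.

1.33 mm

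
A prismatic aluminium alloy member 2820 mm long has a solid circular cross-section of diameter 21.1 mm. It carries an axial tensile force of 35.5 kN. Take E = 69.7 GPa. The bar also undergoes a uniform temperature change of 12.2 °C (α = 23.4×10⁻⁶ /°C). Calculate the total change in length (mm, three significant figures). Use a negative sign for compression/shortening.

4.91 mm

A = 349.7 mm².
δ_mech = NL/(AE) = 35500·2820/(349.7·69700) = 4.108 mm.
δ_thermal = αLΔT = 23.4e-6·2820·12.2 = 0.8051 mm.
δ = δ_mech + δ_thermal = 4.913 mm.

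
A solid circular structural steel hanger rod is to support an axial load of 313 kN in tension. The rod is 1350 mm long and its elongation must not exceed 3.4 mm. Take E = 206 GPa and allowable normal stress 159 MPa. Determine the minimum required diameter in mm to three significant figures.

Required area A ≥ P/σ_allow = 313000/159 = 1969 mm².
For a solid circular section, d ≥ √(4A/π) = 50.06 mm.
Elongation limit: A ≥ PL/(Eδ_allow) = 313000·1350/(206000·3.4) = 603.3 mm² ⇒ d ≥ 27.72 mm.
The stress limit governs.

50.1 mm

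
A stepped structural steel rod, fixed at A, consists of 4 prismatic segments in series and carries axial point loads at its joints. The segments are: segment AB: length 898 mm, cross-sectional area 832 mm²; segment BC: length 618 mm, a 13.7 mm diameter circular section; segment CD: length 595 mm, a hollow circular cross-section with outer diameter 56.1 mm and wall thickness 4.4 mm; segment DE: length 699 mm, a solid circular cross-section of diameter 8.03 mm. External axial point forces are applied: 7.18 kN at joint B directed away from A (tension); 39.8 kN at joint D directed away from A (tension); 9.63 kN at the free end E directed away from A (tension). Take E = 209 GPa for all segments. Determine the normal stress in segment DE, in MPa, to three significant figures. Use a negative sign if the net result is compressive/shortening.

190 MPa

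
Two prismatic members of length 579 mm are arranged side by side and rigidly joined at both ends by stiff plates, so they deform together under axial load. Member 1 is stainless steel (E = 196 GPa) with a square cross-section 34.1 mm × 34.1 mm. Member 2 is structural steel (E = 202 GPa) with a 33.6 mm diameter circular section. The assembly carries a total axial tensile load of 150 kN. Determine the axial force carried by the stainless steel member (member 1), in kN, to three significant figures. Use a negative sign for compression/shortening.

84.0 kN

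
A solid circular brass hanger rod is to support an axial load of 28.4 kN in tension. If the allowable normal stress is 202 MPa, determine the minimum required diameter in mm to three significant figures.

Required area A ≥ P/σ_allow = 28400/202 = 140.6 mm².
For a solid circular section, d ≥ √(4A/π) = 13.38 mm.

13.4 mm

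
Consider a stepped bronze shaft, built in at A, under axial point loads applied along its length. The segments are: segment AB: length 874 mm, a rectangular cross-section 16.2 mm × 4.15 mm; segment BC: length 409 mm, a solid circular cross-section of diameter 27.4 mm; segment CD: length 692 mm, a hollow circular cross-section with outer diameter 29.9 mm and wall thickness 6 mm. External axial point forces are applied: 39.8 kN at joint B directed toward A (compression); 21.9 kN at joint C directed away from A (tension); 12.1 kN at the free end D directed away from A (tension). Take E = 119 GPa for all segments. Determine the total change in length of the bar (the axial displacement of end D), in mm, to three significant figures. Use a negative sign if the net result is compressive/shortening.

Internal axial forces (sectioning from the free end, tension +): N_CD = 12.1 kN, N_BC = 34 kN, N_AB = -5.8 kN.
A_AB = 67.23 mm².
A_BC = 589.6 mm².
A_CD = 450.5 mm².
δ_AB = -5800·874/(67.23·119000) = -0.6336 mm
δ_BC = 34000·409/(589.6·119000) = 0.1982 mm
δ_CD = 12100·692/(450.5·119000) = 0.1562 mm
δ = Σδ_i = -0.2793 mm.

-0.279 mm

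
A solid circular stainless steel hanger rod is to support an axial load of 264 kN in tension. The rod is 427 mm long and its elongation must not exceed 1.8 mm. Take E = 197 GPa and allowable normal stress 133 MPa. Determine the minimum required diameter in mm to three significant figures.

Required area A ≥ P/σ_allow = 264000/133 = 1985 mm².
For a solid circular section, d ≥ √(4A/π) = 50.27 mm.
Elongation limit: A ≥ PL/(Eδ_allow) = 264000·427/(197000·1.8) = 317.9 mm² ⇒ d ≥ 20.12 mm.
The stress limit governs.

50.3 mm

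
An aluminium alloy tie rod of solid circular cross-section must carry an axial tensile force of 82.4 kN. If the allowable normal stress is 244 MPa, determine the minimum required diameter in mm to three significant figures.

Required area A ≥ P/σ_allow = 82400/244 = 337.7 mm².
For a solid circular section, d ≥ √(4A/π) = 20.74 mm.

20.7 mm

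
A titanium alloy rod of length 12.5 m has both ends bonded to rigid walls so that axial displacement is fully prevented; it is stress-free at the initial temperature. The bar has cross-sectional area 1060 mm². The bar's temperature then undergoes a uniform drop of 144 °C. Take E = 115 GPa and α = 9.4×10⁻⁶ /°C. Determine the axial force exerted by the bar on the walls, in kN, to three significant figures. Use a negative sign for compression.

Free thermal expansion αLΔT = 9.4e-6 · 12500 · -144 = -16.92 mm.
The walls impose strain ε = −(-16.92)/12500 = 1.3536e-03; σ = Eε = 115000 · 1.3536e-03 = 155.7 MPa.
Wall reaction R = σ·A = 155.7·1060 = 165000 N = 165 kN.

165 kN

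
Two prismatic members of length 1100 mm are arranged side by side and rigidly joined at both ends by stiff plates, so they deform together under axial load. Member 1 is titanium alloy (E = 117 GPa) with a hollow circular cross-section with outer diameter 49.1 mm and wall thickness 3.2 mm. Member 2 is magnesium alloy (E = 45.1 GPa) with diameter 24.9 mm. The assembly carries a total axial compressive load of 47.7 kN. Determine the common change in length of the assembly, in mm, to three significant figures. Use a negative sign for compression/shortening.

-0.691 mm

A_1 = 461.4 mm².
A_2 = 487 mm².
Equal strain + equilibrium ⇒ each member carries load in proportion to AE: A₁E₁ = 53990000 N, A₂E₂ = 21960000 N, ΣAE = 75950000 N.
δ = PL/ΣAE = -47700·1100/75950000 = -0.6909 mm.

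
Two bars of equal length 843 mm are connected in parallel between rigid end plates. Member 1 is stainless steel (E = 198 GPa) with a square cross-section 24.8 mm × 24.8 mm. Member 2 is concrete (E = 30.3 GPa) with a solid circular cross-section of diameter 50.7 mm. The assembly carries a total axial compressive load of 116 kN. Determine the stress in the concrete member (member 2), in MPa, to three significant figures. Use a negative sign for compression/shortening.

-19.2 MPa

A_1 = 615 mm².
A_2 = 2019 mm².
Equal strain + equilibrium ⇒ each member carries load in proportion to AE: A₁E₁ = 121800000 N, A₂E₂ = 61170000 N, ΣAE = 182900000 N.
σ₂ = P·E₂/ΣAE = -116000·30300/182900000 = -19.21 MPa.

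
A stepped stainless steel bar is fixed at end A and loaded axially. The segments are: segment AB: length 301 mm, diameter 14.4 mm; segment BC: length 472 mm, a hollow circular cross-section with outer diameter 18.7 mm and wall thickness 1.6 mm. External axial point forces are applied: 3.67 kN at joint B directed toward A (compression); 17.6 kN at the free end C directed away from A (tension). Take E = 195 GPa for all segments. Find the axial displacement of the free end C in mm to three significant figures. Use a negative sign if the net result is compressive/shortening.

Internal axial forces (sectioning from the free end, tension +): N_BC = 17.6 kN, N_AB = 13.93 kN.
A_AB = 162.9 mm².
A_BC = 85.95 mm².
δ_AB = 13930·301/(162.9·195000) = 0.132 mm
δ_BC = 17600·472/(85.95·195000) = 0.4956 mm
δ = Σδ_i = 0.6277 mm.

0.628 mm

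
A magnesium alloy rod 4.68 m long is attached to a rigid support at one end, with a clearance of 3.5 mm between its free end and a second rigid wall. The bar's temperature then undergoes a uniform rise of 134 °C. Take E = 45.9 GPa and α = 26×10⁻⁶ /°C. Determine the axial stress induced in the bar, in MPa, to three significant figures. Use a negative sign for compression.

Free thermal expansion αLΔT = 26e-6 · 4680 · 134 = 16.31 mm.
The walls engage after the gap closes; constrained expansion = 16.31 − 3.5 = 12.81 mm.
The walls impose strain ε = −(12.81)/4680 = -2.7361e-03; σ = Eε = 45900 · -2.7361e-03 = -125.6 MPa.

-126 MPa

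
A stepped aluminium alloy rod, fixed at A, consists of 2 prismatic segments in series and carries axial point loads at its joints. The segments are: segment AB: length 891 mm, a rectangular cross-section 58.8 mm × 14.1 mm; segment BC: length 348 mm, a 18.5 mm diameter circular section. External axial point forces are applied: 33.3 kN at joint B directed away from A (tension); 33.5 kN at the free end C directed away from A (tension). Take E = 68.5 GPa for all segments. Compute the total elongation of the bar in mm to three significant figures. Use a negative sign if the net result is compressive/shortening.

Internal axial forces (sectioning from the free end, tension +): N_BC = 33.5 kN, N_AB = 66.8 kN.
A_AB = 829.1 mm².
A_BC = 268.8 mm².
δ_AB = 66800·891/(829.1·68500) = 1.048 mm
δ_BC = 33500·348/(268.8·68500) = 0.6331 mm
δ = Σδ_i = 1.681 mm.

1.68 mm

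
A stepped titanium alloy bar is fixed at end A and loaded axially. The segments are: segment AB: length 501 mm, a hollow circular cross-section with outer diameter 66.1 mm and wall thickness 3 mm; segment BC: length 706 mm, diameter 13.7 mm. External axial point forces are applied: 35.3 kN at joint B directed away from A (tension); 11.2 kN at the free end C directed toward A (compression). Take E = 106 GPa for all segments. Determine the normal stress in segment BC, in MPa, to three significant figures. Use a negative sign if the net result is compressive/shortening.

-76.0 MPa

Internal axial forces (sectioning from the free end, tension +): N_BC = -11.2 kN, N_AB = 24.1 kN.
A_BC = 147.4 mm².
σ_BC = N_BC/A_BC = -11200/147.4 = -75.98 MPa.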